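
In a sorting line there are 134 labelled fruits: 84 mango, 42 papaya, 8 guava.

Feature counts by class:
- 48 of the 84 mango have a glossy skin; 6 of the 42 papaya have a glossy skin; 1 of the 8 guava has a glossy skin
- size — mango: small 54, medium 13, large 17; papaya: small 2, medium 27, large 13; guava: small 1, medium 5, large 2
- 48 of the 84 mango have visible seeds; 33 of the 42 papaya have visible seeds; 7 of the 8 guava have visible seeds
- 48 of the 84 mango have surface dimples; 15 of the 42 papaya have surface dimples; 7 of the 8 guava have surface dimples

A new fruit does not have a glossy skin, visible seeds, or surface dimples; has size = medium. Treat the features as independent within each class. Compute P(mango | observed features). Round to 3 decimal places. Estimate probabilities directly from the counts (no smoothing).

0.239

mango: (84/134) × (36/84) × (13/84) × (36/84) × (36/84) ≈ 0.00763674
papaya: (42/134) × (36/42) × (27/42) × (9/42) × (27/42) ≈ 0.0237914
guava: (8/134) × (7/8) × (5/8) × (1/8) × (1/8) ≈ 0.000510145
P(mango | x) = 0.00763674 / 0.031938285 ≈ 0.239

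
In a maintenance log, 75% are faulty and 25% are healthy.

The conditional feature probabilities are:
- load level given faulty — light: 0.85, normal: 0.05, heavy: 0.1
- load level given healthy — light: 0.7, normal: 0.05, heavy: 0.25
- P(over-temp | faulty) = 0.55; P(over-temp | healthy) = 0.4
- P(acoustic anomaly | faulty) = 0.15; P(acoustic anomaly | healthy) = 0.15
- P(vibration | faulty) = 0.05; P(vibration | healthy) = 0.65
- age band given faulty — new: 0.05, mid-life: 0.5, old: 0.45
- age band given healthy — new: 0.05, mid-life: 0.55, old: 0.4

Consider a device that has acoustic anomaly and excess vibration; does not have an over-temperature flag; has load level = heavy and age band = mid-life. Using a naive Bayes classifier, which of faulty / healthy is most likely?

healthy

faulty: 0.75 × 0.1 × (1−0.55) × 0.15 × 0.05 × 0.5 = 0.0001265625
healthy: 0.25 × 0.25 × (1−0.4) × 0.15 × 0.65 × 0.55 = 0.0020109375
Highest score → healthy.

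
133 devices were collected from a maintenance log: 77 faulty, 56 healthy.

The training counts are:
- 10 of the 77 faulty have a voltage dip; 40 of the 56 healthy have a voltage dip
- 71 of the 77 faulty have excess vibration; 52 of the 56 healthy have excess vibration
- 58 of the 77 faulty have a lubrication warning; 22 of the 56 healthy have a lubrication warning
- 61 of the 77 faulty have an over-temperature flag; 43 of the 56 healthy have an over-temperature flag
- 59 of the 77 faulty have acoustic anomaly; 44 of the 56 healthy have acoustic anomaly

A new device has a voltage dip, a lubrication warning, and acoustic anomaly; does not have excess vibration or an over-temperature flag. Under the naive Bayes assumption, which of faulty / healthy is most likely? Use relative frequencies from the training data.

faulty: (77/133) × (10/77) × (6/77) × (58/77) × (16/77) × (59/77) ≈ 0.000702646
healthy: (56/133) × (40/56) × (4/56) × (22/56) × (13/56) × (44/56) ≈ 0.00153934
Highest score → healthy.

healthy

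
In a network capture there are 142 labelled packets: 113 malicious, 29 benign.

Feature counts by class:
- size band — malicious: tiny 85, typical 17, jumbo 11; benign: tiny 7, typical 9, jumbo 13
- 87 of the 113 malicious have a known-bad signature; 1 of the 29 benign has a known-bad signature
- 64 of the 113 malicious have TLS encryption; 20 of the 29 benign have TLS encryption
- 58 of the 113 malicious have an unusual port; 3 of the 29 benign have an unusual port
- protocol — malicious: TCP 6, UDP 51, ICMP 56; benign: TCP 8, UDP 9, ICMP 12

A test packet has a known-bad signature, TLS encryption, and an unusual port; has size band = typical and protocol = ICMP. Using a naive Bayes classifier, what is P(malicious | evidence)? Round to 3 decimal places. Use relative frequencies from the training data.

malicious: (113/142) × (17/113) × (87/113) × (64/113) × (58/113) × (56/113) ≈ 0.0132789
benign: (29/142) × (9/29) × (1/29) × (20/29) × (3/29) × (12/29) ≈ 0.00006452
P(malicious | x) = 0.0132789 / 0.01334342 ≈ 0.995

0.995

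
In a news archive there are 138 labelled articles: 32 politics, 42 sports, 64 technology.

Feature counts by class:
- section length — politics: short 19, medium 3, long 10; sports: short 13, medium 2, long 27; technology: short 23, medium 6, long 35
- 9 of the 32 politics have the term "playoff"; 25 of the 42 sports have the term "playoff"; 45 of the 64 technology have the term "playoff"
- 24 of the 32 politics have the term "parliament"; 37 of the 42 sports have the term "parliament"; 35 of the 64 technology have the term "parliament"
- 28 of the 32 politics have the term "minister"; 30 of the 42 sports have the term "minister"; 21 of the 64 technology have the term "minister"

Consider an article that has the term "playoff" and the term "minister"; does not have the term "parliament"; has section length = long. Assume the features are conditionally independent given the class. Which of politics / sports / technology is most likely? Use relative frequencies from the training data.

technology

politics: (32/138) × (10/32) × (9/32) × (8/32) × (28/32) ≈ 0.00445822
sports: (42/138) × (27/42) × (25/42) × (5/42) × (30/42) ≈ 0.00990303
technology: (64/138) × (35/64) × (45/64) × (29/64) × (21/64) ≈ 0.0265142
Highest score → technology.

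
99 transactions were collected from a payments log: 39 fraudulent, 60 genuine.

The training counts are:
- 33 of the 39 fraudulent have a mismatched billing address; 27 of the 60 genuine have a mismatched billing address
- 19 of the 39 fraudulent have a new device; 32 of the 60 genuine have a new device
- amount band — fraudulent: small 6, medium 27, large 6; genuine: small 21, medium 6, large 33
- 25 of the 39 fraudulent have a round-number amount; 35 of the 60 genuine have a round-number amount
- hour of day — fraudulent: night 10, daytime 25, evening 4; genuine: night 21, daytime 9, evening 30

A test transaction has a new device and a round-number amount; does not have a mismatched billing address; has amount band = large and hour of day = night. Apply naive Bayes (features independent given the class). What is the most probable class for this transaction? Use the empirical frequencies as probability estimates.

genuine

fraudulent: (39/99) × (6/39) × (19/39) × (6/39) × (25/39) × (10/39) ≈ 0.000746625
genuine: (60/99) × (33/60) × (32/60) × (33/60) × (35/60) × (21/60) ≈ 0.019963
Highest score → genuine.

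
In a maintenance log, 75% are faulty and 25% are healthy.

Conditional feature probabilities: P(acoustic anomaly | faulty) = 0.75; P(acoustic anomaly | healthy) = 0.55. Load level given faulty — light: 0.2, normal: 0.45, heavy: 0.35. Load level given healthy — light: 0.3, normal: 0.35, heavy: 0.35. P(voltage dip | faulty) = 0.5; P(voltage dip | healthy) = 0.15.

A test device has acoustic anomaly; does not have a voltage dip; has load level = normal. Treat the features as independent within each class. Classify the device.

faulty

faulty: 0.75 × 0.75 × 0.45 × (1−0.5) = 0.1265625
healthy: 0.25 × 0.55 × 0.35 × (1−0.15) = 0.04090625
Highest score → faulty.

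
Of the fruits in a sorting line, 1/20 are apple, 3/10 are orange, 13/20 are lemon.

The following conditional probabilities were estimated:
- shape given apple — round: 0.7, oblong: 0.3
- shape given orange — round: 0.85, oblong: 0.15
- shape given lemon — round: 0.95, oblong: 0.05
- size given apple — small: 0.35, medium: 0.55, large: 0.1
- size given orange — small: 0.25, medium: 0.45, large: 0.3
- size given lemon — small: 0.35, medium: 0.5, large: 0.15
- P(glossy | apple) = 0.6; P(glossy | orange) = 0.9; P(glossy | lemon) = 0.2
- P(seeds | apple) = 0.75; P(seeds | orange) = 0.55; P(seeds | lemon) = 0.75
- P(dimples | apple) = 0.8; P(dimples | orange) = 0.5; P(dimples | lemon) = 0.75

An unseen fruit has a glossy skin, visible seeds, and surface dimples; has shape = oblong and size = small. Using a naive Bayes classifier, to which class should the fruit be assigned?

orange

apple: 0.05 × 0.3 × 0.35 × 0.6 × 0.75 × 0.8 = 0.00189
orange: 0.3 × 0.15 × 0.25 × 0.9 × 0.55 × 0.5 = 0.002784375
lemon: 0.65 × 0.05 × 0.35 × 0.2 × 0.75 × 0.75 = 0.0012796875
Highest score → orange.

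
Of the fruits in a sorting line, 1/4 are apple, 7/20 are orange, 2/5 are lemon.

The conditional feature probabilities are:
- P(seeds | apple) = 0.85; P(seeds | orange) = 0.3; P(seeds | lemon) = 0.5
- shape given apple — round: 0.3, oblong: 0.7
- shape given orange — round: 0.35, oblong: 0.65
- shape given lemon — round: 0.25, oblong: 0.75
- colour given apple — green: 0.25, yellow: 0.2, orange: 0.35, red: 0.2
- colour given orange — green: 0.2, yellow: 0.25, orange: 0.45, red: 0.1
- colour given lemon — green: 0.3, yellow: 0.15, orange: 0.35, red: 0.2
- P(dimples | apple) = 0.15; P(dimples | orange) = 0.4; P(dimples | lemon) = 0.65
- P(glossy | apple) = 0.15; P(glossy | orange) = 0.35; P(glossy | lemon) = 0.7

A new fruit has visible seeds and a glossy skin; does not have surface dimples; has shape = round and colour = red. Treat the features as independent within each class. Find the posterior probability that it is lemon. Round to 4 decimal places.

apple: 0.25 × 0.85 × 0.3 × 0.2 × (1−0.15) × 0.15 = 0.001625625
orange: 0.35 × 0.3 × 0.35 × 0.1 × (1−0.4) × 0.35 = 0.00077175
lemon: 0.4 × 0.5 × 0.25 × 0.2 × (1−0.65) × 0.7 = 0.00245
P(lemon | x) = 0.00245 / 0.004847375 ≈ 0.5054

0.5054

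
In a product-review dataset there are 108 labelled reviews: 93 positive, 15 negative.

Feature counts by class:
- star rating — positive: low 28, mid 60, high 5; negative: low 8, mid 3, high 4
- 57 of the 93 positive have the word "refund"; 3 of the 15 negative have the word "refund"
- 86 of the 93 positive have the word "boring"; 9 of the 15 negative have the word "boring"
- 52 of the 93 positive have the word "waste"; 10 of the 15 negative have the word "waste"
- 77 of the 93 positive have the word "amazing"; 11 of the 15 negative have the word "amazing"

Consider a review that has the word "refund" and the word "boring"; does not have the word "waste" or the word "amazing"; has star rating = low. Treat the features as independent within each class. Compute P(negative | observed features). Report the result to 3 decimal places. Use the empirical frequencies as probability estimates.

0.066

positive: (93/108) × (28/93) × (57/93) × (86/93) × (41/93) × (16/93) ≈ 0.011145
negative: (15/108) × (8/15) × (3/15) × (9/15) × (5/15) × (4/15) ≈ 0.000790123
P(negative | x) = 0.000790123 / 0.011935123 ≈ 0.066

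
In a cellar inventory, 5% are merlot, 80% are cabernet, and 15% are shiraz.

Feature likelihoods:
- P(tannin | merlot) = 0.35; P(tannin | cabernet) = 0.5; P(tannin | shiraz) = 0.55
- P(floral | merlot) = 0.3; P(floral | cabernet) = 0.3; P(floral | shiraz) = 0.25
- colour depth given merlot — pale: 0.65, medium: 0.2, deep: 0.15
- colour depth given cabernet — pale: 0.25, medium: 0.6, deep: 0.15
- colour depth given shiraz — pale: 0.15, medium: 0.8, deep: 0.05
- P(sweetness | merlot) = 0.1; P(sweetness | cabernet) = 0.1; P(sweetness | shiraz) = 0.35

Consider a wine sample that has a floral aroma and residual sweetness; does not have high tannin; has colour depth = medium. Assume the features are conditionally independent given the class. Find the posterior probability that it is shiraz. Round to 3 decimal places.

merlot: 0.05 × (1−0.35) × 0.3 × 0.2 × 0.1 = 0.000195
cabernet: 0.8 × (1−0.5) × 0.3 × 0.6 × 0.1 = 0.0072
shiraz: 0.15 × (1−0.55) × 0.25 × 0.8 × 0.35 = 0.004725
P(shiraz | x) = 0.004725 / 0.01212 ≈ 0.390

0.390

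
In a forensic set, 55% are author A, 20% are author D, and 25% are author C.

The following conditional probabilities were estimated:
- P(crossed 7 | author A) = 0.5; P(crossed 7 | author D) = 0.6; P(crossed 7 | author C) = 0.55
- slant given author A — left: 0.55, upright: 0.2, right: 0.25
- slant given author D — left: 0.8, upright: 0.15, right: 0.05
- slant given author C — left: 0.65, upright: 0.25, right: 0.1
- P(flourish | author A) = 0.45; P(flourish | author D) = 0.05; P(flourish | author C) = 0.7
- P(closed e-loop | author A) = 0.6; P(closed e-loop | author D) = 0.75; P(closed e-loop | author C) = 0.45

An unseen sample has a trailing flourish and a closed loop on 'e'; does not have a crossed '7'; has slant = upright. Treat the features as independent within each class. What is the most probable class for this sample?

author A: 0.55 × (1−0.5) × 0.2 × 0.45 × 0.6 = 0.01485
author D: 0.2 × (1−0.6) × 0.15 × 0.05 × 0.75 = 0.00045
author C: 0.25 × (1−0.55) × 0.25 × 0.7 × 0.45 = 0.008859375
Highest score → author A.

author A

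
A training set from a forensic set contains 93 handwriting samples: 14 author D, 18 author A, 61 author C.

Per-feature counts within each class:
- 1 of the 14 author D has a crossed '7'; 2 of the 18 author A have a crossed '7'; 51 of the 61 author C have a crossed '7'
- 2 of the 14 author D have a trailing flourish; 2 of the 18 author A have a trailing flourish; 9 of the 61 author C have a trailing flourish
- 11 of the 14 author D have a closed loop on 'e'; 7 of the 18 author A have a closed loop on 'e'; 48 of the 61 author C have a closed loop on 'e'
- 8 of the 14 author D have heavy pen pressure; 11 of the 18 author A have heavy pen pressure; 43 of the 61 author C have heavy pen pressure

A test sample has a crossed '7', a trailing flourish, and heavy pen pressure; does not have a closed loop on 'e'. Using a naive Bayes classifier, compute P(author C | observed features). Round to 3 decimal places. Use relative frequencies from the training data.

0.918

author D: (14/93) × (1/14) × (2/14) × (3/14) × (8/14) ≈ 0.000188094
author A: (18/93) × (2/18) × (2/18) × (11/18) × (11/18) ≈ 0.00089237
author C: (61/93) × (51/61) × (9/61) × (13/61) × (43/61) ≈ 0.0121549
P(author C | x) = 0.0121549 / 0.013235364 ≈ 0.918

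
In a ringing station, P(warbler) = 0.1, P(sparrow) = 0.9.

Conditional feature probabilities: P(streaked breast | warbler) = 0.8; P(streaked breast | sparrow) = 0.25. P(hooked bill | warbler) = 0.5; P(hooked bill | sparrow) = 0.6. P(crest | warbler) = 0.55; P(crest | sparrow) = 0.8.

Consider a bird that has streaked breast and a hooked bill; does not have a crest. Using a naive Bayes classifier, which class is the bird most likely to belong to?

sparrow

warbler: 0.1 × 0.8 × 0.5 × (1−0.55) = 0.018
sparrow: 0.9 × 0.25 × 0.6 × (1−0.8) = 0.027
Highest score → sparrow.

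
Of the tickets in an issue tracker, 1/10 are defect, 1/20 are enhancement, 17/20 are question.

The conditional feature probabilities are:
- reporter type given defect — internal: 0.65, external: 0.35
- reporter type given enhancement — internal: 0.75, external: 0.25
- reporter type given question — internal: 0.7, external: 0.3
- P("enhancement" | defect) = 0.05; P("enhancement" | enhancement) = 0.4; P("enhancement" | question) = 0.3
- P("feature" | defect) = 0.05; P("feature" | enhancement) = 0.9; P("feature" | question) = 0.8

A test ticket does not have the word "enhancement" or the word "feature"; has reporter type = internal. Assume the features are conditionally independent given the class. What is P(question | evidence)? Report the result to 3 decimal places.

defect: 0.1 × 0.65 × (1−0.05) × (1−0.05) = 0.0586625
enhancement: 0.05 × 0.75 × (1−0.4) × (1−0.9) = 0.00225
question: 0.85 × 0.7 × (1−0.3) × (1−0.8) = 0.0833
P(question | x) = 0.0833 / 0.1442125 ≈ 0.578

0.578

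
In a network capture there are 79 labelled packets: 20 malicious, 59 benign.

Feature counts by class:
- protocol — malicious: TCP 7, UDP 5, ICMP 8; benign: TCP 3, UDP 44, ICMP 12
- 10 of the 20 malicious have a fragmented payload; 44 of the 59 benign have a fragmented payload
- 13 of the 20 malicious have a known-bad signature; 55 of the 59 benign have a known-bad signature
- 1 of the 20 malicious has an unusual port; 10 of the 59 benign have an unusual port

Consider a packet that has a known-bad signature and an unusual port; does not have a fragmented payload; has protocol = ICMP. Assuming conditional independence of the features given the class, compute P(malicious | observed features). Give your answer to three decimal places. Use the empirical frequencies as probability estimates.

malicious: (20/79) × (8/20) × (10/20) × (13/20) × (1/20) ≈ 0.00164557
benign: (59/79) × (12/59) × (15/59) × (55/59) × (10/59) ≈ 0.00610172
P(malicious | x) = 0.00164557 / 0.00774729 ≈ 0.212

0.212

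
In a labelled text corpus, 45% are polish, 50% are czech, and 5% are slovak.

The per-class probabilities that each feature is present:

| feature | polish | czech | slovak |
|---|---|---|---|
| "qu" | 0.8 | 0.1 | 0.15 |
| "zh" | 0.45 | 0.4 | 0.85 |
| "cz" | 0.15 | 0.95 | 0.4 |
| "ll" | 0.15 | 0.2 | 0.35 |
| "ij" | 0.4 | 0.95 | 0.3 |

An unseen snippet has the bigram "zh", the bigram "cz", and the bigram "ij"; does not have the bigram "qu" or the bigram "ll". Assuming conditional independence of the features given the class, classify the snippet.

polish: 0.45 × (1−0.8) × 0.45 × 0.15 × (1−0.15) × 0.4 = 0.0020655
czech: 0.5 × (1−0.1) × 0.4 × 0.95 × (1−0.2) × 0.95 = 0.12996
slovak: 0.05 × (1−0.15) × 0.85 × 0.4 × (1−0.35) × 0.3 = 0.00281775
Highest score → czech.

czech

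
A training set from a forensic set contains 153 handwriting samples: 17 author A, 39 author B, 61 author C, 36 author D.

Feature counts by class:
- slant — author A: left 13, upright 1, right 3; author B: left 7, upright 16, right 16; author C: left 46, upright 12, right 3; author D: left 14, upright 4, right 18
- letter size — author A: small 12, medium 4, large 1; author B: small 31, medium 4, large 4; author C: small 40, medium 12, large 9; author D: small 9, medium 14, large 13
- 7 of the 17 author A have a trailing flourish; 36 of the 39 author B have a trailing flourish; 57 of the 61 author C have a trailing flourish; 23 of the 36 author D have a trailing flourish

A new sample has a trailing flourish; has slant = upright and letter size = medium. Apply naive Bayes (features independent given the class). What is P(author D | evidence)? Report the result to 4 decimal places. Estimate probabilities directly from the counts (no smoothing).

author A: (17/153) × (1/17) × (4/17) × (7/17) ≈ 0.000633241
author B: (39/153) × (16/39) × (4/39) × (36/39) ≈ 0.00990061
author C: (61/153) × (12/61) × (12/61) × (57/61) ≈ 0.0144174
author D: (36/153) × (4/36) × (14/36) × (23/36) ≈ 0.0064956
P(author D | x) = 0.0064956 / 0.031446851 ≈ 0.2066

0.2066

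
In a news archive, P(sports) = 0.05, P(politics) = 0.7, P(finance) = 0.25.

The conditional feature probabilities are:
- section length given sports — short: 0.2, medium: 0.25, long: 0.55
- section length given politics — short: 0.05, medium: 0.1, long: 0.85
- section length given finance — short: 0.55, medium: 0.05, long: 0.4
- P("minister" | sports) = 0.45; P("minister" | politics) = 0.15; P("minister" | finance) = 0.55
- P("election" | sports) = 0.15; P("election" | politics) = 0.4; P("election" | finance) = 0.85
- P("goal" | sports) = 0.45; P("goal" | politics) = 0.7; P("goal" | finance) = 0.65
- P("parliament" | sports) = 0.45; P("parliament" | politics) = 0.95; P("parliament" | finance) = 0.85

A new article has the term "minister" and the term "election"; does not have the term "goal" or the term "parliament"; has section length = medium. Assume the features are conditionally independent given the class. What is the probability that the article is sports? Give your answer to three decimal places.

sports: 0.05 × 0.25 × 0.45 × 0.15 × (1−0.45) × (1−0.45) = 0.000255234375
politics: 0.7 × 0.1 × 0.15 × 0.4 × (1−0.7) × (1−0.95) = 0.000063
finance: 0.25 × 0.05 × 0.55 × 0.85 × (1−0.65) × (1−0.85) = 0.000306796875
P(sports | x) = 0.000255234375 / 0.00062503125 ≈ 0.408

0.408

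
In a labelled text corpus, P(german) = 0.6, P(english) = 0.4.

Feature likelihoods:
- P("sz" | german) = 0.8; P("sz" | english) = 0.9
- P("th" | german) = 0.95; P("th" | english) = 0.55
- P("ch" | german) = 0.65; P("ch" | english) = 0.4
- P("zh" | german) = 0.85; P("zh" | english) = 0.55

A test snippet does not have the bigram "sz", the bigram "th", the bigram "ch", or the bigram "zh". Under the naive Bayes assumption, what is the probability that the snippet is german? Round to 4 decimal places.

german: 0.6 × (1−0.8) × (1−0.95) × (1−0.65) × (1−0.85) = 0.000315
english: 0.4 × (1−0.9) × (1−0.55) × (1−0.4) × (1−0.55) = 0.00486
P(german | x) = 0.000315 / 0.005175 ≈ 0.0609

0.0609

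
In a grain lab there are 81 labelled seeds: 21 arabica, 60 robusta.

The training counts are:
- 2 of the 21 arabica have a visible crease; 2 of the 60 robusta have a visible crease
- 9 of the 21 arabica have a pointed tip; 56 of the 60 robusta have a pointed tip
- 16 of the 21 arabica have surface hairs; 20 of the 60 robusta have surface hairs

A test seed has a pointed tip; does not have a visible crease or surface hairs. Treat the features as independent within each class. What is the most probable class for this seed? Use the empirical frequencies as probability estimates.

robusta

arabica: (21/81) × (19/21) × (9/21) × (5/21) ≈ 0.0239355
robusta: (60/81) × (58/60) × (56/60) × (40/60) ≈ 0.445542
Highest score → robusta.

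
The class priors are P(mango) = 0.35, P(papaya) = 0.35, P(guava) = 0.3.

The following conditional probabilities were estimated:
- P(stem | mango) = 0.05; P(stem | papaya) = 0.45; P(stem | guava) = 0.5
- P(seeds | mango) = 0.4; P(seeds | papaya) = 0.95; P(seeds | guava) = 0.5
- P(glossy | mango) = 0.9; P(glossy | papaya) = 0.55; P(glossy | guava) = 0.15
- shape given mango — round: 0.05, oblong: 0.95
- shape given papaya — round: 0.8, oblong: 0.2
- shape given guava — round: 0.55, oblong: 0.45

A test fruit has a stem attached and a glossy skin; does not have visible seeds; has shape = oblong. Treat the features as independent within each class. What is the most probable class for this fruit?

mango

mango: 0.35 × 0.05 × (1−0.4) × 0.9 × 0.95 = 0.0089775
papaya: 0.35 × 0.45 × (1−0.95) × 0.55 × 0.2 = 0.00086625
guava: 0.3 × 0.5 × (1−0.5) × 0.15 × 0.45 = 0.0050625
Highest score → mango.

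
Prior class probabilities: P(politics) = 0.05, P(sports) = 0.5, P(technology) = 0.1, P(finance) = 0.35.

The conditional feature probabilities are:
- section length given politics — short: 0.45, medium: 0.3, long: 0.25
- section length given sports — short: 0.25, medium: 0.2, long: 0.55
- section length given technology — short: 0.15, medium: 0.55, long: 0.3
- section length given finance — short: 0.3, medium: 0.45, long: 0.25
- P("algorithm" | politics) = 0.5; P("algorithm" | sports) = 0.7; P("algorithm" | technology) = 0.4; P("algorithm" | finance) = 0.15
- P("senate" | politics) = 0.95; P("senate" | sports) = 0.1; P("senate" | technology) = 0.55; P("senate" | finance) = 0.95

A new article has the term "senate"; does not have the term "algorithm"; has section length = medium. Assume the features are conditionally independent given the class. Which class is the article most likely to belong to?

politics: 0.05 × 0.3 × (1−0.5) × 0.95 = 0.007125
sports: 0.5 × 0.2 × (1−0.7) × 0.1 = 0.003
technology: 0.1 × 0.55 × (1−0.4) × 0.55 = 0.01815
finance: 0.35 × 0.45 × (1−0.15) × 0.95 = 0.12718125
Highest score → finance.

finance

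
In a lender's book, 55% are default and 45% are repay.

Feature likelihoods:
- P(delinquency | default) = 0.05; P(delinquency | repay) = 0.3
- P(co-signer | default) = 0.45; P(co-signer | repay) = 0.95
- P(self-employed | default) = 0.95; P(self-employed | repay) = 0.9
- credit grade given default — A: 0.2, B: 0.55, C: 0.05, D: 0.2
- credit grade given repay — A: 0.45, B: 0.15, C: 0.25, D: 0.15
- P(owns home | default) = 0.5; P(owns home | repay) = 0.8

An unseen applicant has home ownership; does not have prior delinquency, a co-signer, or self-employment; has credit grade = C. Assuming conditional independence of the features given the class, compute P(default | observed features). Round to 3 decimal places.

default: 0.55 × (1−0.05) × (1−0.45) × (1−0.95) × 0.05 × 0.5 = 0.00035921875
repay: 0.45 × (1−0.3) × (1−0.95) × (1−0.9) × 0.25 × 0.8 = 0.000315
P(default | x) = 0.00035921875 / 0.00067421875 ≈ 0.533

0.533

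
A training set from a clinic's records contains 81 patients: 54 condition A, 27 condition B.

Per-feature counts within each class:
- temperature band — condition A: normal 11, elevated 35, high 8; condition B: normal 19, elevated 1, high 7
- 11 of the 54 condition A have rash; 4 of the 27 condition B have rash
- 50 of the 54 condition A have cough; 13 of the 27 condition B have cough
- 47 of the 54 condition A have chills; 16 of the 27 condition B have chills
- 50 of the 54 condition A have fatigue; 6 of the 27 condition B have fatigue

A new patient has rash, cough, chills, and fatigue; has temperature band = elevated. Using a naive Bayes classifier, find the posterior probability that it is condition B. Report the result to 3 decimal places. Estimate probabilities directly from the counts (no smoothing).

condition A: (54/81) × (35/54) × (11/54) × (50/54) × (47/54) × (50/54) ≈ 0.0656808
condition B: (27/81) × (1/27) × (4/27) × (13/27) × (16/27) × (6/27) ≈ 0.000115967
P(condition B | x) = 0.000115967 / 0.065796767 ≈ 0.002

0.002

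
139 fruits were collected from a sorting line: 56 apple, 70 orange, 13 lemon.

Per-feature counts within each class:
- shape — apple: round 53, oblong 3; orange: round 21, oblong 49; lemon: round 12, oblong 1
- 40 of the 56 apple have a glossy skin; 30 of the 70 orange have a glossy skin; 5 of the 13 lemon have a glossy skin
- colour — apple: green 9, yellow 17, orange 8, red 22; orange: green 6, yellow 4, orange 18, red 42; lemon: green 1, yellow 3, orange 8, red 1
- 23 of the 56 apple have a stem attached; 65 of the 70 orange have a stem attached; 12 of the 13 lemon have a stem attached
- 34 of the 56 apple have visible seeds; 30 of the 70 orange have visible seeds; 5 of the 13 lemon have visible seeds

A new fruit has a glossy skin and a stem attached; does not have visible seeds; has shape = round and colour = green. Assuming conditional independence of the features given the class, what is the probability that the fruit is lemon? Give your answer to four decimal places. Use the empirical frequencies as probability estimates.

apple: (56/139) × (53/56) × (40/56) × (9/56) × (23/56) × (22/56) ≈ 0.00706256
orange: (70/139) × (21/70) × (30/70) × (6/70) × (65/70) × (40/70) ≈ 0.00294482
lemon: (13/139) × (12/13) × (5/13) × (1/13) × (12/13) × (8/13) ≈ 0.00145089
P(lemon | x) = 0.00145089 / 0.01145827 ≈ 0.1266

0.1266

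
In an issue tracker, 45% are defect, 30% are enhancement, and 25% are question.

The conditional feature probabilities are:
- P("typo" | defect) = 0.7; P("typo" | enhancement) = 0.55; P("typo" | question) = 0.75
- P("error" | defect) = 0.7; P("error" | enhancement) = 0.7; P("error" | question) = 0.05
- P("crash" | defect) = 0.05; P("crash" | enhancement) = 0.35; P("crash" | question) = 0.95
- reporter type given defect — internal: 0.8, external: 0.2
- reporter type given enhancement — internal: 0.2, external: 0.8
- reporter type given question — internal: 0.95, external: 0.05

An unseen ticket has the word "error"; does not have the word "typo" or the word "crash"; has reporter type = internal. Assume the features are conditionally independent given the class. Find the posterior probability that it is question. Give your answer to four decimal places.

defect: 0.45 × (1−0.7) × 0.7 × (1−0.05) × 0.8 = 0.07182
enhancement: 0.3 × (1−0.55) × 0.7 × (1−0.35) × 0.2 = 0.012285
question: 0.25 × (1−0.75) × 0.05 × (1−0.95) × 0.95 = 0.0001484375
P(question | x) = 0.0001484375 / 0.0842534375 ≈ 0.0018

0.0018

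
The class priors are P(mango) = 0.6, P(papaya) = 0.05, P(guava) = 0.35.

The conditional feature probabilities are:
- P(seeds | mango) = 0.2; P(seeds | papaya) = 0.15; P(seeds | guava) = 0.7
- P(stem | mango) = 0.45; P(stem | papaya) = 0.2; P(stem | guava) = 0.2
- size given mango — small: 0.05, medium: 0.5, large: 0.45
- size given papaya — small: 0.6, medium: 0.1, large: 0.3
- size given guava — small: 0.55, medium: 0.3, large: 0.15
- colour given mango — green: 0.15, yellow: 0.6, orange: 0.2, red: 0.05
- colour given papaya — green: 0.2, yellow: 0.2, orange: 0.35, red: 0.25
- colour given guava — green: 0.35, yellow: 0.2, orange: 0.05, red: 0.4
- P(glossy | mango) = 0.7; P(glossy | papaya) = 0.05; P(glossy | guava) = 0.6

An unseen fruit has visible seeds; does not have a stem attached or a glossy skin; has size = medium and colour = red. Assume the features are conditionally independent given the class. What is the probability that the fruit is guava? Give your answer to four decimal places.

0.9365

mango: 0.6 × 0.2 × (1−0.45) × 0.5 × 0.05 × (1−0.7) = 0.000495
papaya: 0.05 × 0.15 × (1−0.2) × 0.1 × 0.25 × (1−0.05) = 0.0001425
guava: 0.35 × 0.7 × (1−0.2) × 0.3 × 0.4 × (1−0.6) = 0.009408
P(guava | x) = 0.009408 / 0.0100455 ≈ 0.9365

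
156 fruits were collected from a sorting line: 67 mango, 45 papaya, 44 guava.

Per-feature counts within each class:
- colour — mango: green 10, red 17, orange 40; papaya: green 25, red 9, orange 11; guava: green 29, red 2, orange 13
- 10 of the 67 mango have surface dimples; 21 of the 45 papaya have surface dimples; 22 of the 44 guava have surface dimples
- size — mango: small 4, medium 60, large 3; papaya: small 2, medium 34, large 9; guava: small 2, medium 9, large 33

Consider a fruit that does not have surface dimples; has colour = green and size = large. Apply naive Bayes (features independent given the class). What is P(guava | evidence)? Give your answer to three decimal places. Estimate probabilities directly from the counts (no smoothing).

mango: (67/156) × (10/67) × (57/67) × (3/67) ≈ 0.00244187
papaya: (45/156) × (25/45) × (24/45) × (9/45) ≈ 0.017094
guava: (44/156) × (29/44) × (22/44) × (33/44) ≈ 0.0697115
P(guava | x) = 0.0697115 / 0.08924737 ≈ 0.781

0.781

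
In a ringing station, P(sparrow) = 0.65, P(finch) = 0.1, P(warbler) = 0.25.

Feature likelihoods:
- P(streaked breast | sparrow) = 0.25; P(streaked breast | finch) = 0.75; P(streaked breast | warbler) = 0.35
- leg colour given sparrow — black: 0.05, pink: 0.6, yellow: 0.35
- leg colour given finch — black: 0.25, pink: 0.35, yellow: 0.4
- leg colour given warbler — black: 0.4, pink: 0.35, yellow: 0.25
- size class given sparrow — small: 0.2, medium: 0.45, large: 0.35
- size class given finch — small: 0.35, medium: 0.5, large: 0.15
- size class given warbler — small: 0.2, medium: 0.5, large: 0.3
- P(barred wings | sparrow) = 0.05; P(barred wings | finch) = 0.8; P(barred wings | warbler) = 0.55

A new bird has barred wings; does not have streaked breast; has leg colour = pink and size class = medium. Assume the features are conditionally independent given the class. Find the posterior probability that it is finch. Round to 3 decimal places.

0.136

sparrow: 0.65 × (1−0.25) × 0.6 × 0.45 × 0.05 = 0.00658125
finch: 0.1 × (1−0.75) × 0.35 × 0.5 × 0.8 = 0.0035
warbler: 0.25 × (1−0.35) × 0.35 × 0.5 × 0.55 = 0.015640625
P(finch | x) = 0.0035 / 0.025721875 ≈ 0.136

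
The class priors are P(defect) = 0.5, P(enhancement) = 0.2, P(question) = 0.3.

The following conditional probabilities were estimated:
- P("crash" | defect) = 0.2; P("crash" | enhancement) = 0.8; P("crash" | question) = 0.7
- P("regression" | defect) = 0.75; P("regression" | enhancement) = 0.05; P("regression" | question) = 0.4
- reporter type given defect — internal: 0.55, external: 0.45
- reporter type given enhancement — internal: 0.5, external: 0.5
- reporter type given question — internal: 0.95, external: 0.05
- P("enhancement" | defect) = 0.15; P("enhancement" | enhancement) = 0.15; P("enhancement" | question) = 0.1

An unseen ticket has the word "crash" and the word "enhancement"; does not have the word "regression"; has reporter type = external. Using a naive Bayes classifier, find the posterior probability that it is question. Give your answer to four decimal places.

defect: 0.5 × 0.2 × (1−0.75) × 0.45 × 0.15 = 0.0016875
enhancement: 0.2 × 0.8 × (1−0.05) × 0.5 × 0.15 = 0.0114
question: 0.3 × 0.7 × (1−0.4) × 0.05 × 0.1 = 0.00063
P(question | x) = 0.00063 / 0.0137175 ≈ 0.0459

0.0459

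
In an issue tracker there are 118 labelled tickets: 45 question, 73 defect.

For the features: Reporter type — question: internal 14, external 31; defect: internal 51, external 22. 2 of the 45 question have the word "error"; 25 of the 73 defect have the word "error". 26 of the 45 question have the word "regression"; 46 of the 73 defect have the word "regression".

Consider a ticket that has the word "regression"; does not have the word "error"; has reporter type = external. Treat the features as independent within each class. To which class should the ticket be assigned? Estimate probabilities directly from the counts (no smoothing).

question

question: (45/118) × (31/45) × (43/45) × (26/45) ≈ 0.145043
defect: (73/118) × (22/73) × (48/73) × (46/73) ≈ 0.0772492
Highest score → question.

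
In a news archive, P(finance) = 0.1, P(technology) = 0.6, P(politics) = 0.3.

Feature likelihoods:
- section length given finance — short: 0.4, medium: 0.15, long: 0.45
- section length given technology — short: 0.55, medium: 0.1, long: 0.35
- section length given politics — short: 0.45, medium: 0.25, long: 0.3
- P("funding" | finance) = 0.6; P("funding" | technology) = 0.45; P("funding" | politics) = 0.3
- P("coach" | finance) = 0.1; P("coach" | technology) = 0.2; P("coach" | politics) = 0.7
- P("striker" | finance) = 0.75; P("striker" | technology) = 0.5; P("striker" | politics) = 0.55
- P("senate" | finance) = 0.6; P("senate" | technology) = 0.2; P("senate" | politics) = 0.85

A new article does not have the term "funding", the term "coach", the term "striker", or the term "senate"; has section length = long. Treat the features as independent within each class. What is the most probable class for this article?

finance: 0.1 × 0.45 × (1−0.6) × (1−0.1) × (1−0.75) × (1−0.6) = 0.00162
technology: 0.6 × 0.35 × (1−0.45) × (1−0.2) × (1−0.5) × (1−0.2) = 0.03696
politics: 0.3 × 0.3 × (1−0.3) × (1−0.7) × (1−0.55) × (1−0.85) = 0.00127575
Highest score → technology.

technology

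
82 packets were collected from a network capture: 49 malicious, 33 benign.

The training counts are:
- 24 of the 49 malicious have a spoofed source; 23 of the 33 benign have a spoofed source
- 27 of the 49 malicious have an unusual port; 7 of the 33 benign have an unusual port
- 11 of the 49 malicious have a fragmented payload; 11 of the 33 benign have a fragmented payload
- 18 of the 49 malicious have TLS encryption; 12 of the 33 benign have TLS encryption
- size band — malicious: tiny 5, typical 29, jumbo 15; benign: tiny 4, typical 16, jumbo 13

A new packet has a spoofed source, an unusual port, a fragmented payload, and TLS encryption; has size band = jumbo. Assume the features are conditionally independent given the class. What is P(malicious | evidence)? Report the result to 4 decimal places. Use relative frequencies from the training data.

malicious: (49/82) × (24/49) × (27/49) × (11/49) × (18/49) × (15/49) ≈ 0.0040713
benign: (33/82) × (23/33) × (7/33) × (11/33) × (12/33) × (13/33) ≈ 0.00284102
P(malicious | x) = 0.0040713 / 0.00691232 ≈ 0.5890

0.5890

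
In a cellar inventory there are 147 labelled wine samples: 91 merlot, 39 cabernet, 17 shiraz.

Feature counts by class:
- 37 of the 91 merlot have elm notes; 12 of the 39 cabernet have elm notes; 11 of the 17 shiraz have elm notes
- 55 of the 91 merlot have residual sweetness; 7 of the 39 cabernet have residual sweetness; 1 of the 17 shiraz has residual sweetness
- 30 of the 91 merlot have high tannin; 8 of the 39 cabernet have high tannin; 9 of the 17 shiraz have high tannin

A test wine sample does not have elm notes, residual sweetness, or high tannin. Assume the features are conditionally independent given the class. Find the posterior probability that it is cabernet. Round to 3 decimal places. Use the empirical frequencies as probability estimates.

0.509

merlot: (91/147) × (54/91) × (36/91) × (61/91) ≈ 0.097415
cabernet: (39/147) × (27/39) × (32/39) × (31/39) ≈ 0.119792
shiraz: (17/147) × (6/17) × (16/17) × (8/17) ≈ 0.0180778
P(cabernet | x) = 0.119792 / 0.2352848 ≈ 0.509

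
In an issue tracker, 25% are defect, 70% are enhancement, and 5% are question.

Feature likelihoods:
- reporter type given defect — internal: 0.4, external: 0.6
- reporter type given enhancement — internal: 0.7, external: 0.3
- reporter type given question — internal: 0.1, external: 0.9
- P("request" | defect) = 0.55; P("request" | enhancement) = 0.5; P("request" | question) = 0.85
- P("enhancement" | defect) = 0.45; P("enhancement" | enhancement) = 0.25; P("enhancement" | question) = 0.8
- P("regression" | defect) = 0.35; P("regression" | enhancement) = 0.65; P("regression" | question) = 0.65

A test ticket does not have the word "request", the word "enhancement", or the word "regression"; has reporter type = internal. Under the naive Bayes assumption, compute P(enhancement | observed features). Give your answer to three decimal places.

0.799

defect: 0.25 × 0.4 × (1−0.55) × (1−0.45) × (1−0.35) = 0.0160875
enhancement: 0.7 × 0.7 × (1−0.5) × (1−0.25) × (1−0.65) = 0.0643125
question: 0.05 × 0.1 × (1−0.85) × (1−0.8) × (1−0.65) = 0.0000525
P(enhancement | x) = 0.0643125 / 0.0804525 ≈ 0.799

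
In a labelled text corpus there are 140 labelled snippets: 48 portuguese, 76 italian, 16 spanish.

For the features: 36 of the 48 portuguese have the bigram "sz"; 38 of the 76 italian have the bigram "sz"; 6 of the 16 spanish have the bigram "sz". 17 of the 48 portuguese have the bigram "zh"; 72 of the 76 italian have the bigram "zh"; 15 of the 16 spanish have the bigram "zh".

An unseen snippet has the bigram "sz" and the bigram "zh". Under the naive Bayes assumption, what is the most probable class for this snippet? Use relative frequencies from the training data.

portuguese: (48/140) × (36/48) × (17/48) ≈ 0.0910714
italian: (76/140) × (38/76) × (72/76) ≈ 0.257143
spanish: (16/140) × (6/16) × (15/16) ≈ 0.0401786
Highest score → italian.

italian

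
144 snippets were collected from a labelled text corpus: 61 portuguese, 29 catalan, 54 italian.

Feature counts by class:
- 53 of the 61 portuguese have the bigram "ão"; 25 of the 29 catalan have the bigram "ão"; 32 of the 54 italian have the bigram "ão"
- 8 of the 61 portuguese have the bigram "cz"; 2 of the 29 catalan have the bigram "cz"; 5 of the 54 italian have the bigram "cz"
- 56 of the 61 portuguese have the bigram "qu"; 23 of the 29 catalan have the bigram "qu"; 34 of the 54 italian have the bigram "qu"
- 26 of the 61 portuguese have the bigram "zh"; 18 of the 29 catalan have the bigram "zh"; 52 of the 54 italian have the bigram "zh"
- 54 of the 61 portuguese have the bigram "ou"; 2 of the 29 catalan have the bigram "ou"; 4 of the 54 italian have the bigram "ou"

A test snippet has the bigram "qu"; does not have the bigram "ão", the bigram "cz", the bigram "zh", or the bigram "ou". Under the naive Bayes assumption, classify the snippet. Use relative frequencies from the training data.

portuguese: (61/144) × (8/61) × (53/61) × (56/61) × (35/61) × (7/61) ≈ 0.00291768
catalan: (29/144) × (4/29) × (27/29) × (23/29) × (11/29) × (27/29) ≈ 0.00724358
italian: (54/144) × (22/54) × (49/54) × (34/54) × (2/54) × (50/54) ≈ 0.00299337
Highest score → catalan.

catalan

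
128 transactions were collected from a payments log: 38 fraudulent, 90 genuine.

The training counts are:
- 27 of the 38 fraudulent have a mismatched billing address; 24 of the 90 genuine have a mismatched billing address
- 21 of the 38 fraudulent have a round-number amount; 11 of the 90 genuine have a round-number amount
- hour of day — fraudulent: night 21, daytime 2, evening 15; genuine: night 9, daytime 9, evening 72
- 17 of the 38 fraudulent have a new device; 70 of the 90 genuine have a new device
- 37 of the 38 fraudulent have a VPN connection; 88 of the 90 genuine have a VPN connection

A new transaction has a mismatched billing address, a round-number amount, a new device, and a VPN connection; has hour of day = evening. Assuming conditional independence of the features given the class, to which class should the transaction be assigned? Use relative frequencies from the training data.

fraudulent

fraudulent: (38/128) × (27/38) × (21/38) × (15/38) × (17/38) × (37/38) ≈ 0.0200438
genuine: (90/128) × (24/90) × (11/90) × (72/90) × (70/90) × (88/90) ≈ 0.0139424
Highest score → fraudulent.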